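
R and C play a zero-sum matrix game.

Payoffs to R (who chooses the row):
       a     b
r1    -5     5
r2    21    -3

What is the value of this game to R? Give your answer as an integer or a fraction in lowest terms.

Row minima are -5 and -3, so R's maximin is -3; column maxima are 21 and 5, so C's minimax is 5. These differ, so the equilibrium is in mixed strategies.
Let R play r1 with probability p. C is indifferent when −5p + 21(1−p) = 5p − 3(1−p), giving p = 12/17.
Let C play a with probability q. R is indifferent when −5q + 5(1−q) = 21q − 3(1−q), giving q = 4/17.
The value is -5·(4/17) + (5)·(13/17) = 45/17.

45/17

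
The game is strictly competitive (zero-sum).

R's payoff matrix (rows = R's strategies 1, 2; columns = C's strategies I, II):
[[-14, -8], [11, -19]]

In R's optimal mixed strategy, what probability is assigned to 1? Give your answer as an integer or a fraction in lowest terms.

5/6

Row minima are -14 and -19, so R's maximin is -14; column maxima are 11 and -8, so C's minimax is -8. These differ, so the equilibrium is in mixed strategies.
Let R play 1 with probability p. C is indifferent when −14p + 11(1−p) = −8p − 19(1−p), giving p = 5/6.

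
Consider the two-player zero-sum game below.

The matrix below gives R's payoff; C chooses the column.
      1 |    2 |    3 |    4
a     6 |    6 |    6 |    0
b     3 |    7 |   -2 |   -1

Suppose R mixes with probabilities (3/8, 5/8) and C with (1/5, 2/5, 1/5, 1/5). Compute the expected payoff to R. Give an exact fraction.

Against (1/5, 2/5, 1/5, 1/5), each row's expected payoff is a: 24/5; b: 14/5.
Taking the (3/8, 5/8)-weighted average: (3/8)·(24/5) + (5/8)·(14/5) = 71/20.

71/20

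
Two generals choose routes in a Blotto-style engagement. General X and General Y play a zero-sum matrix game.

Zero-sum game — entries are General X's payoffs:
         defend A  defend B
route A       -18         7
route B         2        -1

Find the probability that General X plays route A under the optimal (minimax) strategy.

Row minima are -18 and -1, so General X's maximin is -1; column maxima are 2 and 7, so General Y's minimax is 2. These differ, so the equilibrium is in mixed strategies.
Let General X play route A with probability p. General Y is indifferent when −18p + 2(1−p) = 7p − (1−p), giving p = 3/28.

3/28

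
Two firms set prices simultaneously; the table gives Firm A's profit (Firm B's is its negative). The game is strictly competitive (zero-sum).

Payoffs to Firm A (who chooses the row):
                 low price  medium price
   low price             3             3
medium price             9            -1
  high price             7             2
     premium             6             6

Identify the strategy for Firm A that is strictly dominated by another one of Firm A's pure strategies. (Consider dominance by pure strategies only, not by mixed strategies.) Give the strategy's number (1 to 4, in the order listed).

Compare low price with premium: 6 > 3, 6 > 3.
So premium strictly dominates low price for Firm A; low price is strictly dominated.

1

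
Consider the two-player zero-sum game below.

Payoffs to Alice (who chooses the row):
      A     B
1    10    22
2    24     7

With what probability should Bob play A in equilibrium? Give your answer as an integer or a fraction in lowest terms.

15/29

Row minima are 10 and 7, so Alice's maximin is 10; column maxima are 24 and 22, so Bob's minimax is 22. These differ, so the equilibrium is in mixed strategies.
Let Bob play A with probability q. Alice is indifferent when 10q + 22(1−q) = 24q + 7(1−q), giving q = 15/29.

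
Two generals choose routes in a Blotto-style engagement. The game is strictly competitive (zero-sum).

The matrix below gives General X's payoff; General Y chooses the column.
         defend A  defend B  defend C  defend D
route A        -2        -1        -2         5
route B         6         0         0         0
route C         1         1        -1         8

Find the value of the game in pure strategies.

Row minima: -2, 0, -1 → General X's maximin is 0.
Column maxima: 6, 1, 0, 8 → General Y's minimax is 0.
They coincide at (route B, defend C), so the value is 0.

0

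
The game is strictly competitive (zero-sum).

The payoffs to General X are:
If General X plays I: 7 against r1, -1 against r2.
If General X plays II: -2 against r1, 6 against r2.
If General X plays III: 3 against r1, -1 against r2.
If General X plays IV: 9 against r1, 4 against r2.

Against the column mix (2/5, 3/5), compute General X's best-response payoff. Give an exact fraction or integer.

6

I: (7)·(2/5) + (-1)·(3/5) = 11/5.
II: (-2)·(2/5) + (6)·(3/5) = 14/5.
III: (3)·(2/5) + (-1)·(3/5) = 3/5.
IV: (9)·(2/5) + (4)·(3/5) = 6.
The best pure response is IV with expected payoff 6.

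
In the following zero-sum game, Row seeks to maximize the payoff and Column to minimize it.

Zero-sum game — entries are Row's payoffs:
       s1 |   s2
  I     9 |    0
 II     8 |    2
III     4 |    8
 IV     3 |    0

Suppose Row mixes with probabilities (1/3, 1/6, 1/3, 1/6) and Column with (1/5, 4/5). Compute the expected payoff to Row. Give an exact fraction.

109/30

Against (1/5, 4/5), each row's expected payoff is I: 9/5; II: 16/5; III: 36/5; IV: 3/5.
Taking the (1/3, 1/6, 1/3, 1/6)-weighted average: (1/3)·(9/5) + (1/6)·(16/5) + (1/3)·(36/5) + (1/6)·(3/5) = 109/30.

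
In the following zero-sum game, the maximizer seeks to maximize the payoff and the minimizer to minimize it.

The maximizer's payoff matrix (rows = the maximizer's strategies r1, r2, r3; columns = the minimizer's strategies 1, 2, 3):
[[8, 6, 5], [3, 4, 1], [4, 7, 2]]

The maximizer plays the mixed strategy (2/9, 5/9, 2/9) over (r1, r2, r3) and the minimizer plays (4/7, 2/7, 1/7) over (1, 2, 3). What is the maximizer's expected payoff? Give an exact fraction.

89/21

Against (4/7, 2/7, 1/7), each row's expected payoff is r1: 7; r2: 3; r3: 32/7.
Taking the (2/9, 5/9, 2/9)-weighted average: (2/9)·(7) + (5/9)·(3) + (2/9)·(32/7) = 89/21.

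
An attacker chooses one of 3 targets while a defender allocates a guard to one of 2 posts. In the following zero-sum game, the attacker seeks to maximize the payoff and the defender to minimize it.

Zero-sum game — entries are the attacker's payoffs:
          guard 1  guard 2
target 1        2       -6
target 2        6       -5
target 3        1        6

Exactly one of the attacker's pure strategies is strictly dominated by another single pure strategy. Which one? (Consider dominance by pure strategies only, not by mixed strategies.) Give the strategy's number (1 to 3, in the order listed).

Compare target 1 with target 2: 6 > 2, -5 > -6.
So target 2 strictly dominates target 1 for the attacker; target 1 is strictly dominated.

1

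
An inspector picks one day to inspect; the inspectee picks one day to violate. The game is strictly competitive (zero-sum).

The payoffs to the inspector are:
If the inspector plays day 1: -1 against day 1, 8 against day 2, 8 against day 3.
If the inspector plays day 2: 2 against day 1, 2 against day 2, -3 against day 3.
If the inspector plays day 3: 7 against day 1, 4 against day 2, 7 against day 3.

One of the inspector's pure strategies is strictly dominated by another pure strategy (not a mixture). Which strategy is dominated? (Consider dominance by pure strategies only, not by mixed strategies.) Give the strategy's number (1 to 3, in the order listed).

Compare day 2 with day 3: 7 > 2, 4 > 2, 7 > -3.
So day 3 strictly dominates day 2 for the inspector; day 2 is strictly dominated.

2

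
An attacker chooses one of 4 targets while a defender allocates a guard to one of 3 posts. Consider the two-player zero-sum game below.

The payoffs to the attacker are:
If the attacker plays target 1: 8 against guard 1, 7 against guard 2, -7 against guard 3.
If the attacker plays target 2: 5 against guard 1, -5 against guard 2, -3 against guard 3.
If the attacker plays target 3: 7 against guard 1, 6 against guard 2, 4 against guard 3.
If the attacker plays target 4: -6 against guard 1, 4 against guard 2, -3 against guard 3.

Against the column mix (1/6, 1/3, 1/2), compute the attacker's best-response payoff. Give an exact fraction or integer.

31/6

target 1: (8)·(1/6) + (7)·(1/3) + (-7)·(1/2) = 1/6.
target 2: (5)·(1/6) + (-5)·(1/3) + (-3)·(1/2) = -7/3.
target 3: (7)·(1/6) + (6)·(1/3) + (4)·(1/2) = 31/6.
target 4: (-6)·(1/6) + (4)·(1/3) + (-3)·(1/2) = -7/6.
The best pure response is target 3 with expected payoff 31/6.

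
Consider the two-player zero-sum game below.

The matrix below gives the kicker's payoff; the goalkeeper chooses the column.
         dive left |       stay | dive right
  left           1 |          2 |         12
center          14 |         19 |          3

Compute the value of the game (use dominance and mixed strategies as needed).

15/2

Column stay is strictly dominated by dive left for the goalkeeper (it gives the kicker more in every row).
The remaining 2×2 game on (left, center) × (dive left, dive right) has no saddle point. Let the kicker play left with probability p; indifference gives p + 14(1−p) = 12p + 3(1−p), so p = 1/2.
Similarly the goalkeeper's optimal q on dive left is 9/22, and the value is 1·(9/22) + (12)·(13/22) = 15/2.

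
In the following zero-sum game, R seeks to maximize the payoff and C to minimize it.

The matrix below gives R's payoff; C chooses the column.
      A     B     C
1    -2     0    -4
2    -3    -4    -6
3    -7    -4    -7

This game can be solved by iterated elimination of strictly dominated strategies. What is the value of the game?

-4

Column B is strictly dominated by C for C (-4<0, -6<-4, -7<-4); eliminate B.
Row 2 is strictly dominated by row 1 (-2>-3, -4>-6); eliminate 2.
Row 3 is strictly dominated by row 1 (-2>-7, -4>-7); eliminate 3.
Column A is strictly dominated by C for C (-4<-2); eliminate A.
Only (1, C) remains, with payoff -4.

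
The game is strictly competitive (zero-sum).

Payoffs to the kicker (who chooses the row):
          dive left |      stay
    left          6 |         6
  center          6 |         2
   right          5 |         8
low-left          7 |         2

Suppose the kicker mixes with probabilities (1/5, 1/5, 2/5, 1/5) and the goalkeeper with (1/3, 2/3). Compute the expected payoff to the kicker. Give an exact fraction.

Against (1/3, 2/3), each row's expected payoff is left: 6; center: 10/3; right: 7; low-left: 11/3.
Taking the (1/5, 1/5, 2/5, 1/5)-weighted average: (1/5)·(6) + (1/5)·(10/3) + (2/5)·(7) + (1/5)·(11/3) = 27/5.

27/5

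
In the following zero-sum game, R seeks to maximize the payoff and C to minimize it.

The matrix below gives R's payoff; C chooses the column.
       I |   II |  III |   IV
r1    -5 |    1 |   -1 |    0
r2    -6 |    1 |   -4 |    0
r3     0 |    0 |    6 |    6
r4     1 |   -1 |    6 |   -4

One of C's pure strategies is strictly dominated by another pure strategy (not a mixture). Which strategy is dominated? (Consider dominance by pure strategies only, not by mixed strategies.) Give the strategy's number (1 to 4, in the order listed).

C prefers columns that give R less. Compare III with I: -5 < -1, -6 < -4, 0 < 6, 1 < 6.
So I strictly dominates III for C; III is strictly dominated.

3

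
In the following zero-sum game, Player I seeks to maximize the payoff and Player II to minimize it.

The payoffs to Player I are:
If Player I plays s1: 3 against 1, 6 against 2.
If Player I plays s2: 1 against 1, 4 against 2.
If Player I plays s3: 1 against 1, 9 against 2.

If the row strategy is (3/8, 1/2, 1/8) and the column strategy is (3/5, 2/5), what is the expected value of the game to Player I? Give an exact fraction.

16/5

Against (3/5, 2/5), each row's expected payoff is s1: 21/5; s2: 11/5; s3: 21/5.
Taking the (3/8, 1/2, 1/8)-weighted average: (3/8)·(21/5) + (1/2)·(11/5) + (1/8)·(21/5) = 16/5.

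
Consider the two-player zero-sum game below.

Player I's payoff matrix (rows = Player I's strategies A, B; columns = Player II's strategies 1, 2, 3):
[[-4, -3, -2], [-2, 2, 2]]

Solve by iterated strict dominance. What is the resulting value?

-2

Row A is strictly dominated by row B (-2>-4, 2>-3, 2>-2); eliminate A.
Column 3 is strictly dominated by 1 for Player II (-2<2); eliminate 3.
Column 2 is strictly dominated by 1 for Player II (-2<2); eliminate 2.
Only (B, 1) remains, with payoff -2.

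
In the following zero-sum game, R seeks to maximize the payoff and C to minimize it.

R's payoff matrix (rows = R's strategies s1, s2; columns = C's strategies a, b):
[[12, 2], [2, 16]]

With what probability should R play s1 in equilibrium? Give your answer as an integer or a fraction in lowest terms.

Row minima are 2 and 2, so R's maximin is 2; column maxima are 12 and 16, so C's minimax is 12. These differ, so the equilibrium is in mixed strategies.
Let R play s1 with probability p. C is indifferent when 12p + 2(1−p) = 2p + 16(1−p), giving p = 7/12.

7/12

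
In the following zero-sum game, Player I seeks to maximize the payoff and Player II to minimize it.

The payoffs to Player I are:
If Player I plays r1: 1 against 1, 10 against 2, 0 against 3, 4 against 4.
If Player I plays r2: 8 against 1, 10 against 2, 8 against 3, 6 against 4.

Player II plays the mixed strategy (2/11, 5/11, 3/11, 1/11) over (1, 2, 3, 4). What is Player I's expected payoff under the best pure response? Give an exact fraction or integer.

96/11

r1: (1)·(2/11) + (10)·(5/11) + (0)·(3/11) + (4)·(1/11) = 56/11.
r2: (8)·(2/11) + (10)·(5/11) + (8)·(3/11) + (6)·(1/11) = 96/11.
The best pure response is r2 with expected payoff 96/11.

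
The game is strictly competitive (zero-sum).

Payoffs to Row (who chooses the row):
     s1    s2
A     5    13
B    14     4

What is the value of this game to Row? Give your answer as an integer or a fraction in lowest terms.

9

Row minima are 5 and 4, so Row's maximin is 5; column maxima are 14 and 13, so Column's minimax is 13. These differ, so the equilibrium is in mixed strategies.
Let Row play A with probability p. Column is indifferent when 5p + 14(1−p) = 13p + 4(1−p), giving p = 5/9.
Let Column play s1 with probability q. Row is indifferent when 5q + 13(1−q) = 14q + 4(1−q), giving q = 1/2.
The value is 5·(1/2) + (13)·(1/2) = 9.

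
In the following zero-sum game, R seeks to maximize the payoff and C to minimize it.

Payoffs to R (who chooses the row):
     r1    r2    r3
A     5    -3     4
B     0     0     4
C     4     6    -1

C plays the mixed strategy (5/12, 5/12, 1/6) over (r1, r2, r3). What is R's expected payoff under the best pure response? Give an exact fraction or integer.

4

A: (5)·(5/12) + (-3)·(5/12) + (4)·(1/6) = 3/2.
B: (0)·(5/12) + (0)·(5/12) + (4)·(1/6) = 2/3.
C: (4)·(5/12) + (6)·(5/12) + (-1)·(1/6) = 4.
The best pure response is C with expected payoff 4.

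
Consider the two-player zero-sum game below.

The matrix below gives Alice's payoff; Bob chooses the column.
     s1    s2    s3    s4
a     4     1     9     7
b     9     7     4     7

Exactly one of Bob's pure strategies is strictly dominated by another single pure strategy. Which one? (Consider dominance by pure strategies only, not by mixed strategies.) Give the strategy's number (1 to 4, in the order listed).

Bob prefers columns that give Alice less. Compare s1 with s2: 1 < 4, 7 < 9.
So s2 strictly dominates s1 for Bob; s1 is strictly dominated.

1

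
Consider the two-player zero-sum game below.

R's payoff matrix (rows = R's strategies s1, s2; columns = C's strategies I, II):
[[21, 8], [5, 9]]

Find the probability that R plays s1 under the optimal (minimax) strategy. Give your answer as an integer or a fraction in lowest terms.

Row minima are 8 and 5, so R's maximin is 8; column maxima are 21 and 9, so C's minimax is 9. These differ, so the equilibrium is in mixed strategies.
Let R play s1 with probability p. C is indifferent when 21p + 5(1−p) = 8p + 9(1−p), giving p = 4/17.

4/17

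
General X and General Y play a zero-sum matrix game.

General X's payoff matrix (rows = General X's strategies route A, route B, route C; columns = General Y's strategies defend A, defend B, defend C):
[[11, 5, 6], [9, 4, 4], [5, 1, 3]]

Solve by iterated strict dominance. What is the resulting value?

Column defend A is strictly dominated by defend B for General Y (5<11, 4<9, 1<5); eliminate defend A.
Row route C is strictly dominated by row route A (5>1, 6>3); eliminate route C.
Row route B is strictly dominated by row route A (5>4, 6>4); eliminate route B.
Column defend C is strictly dominated by defend B for General Y (5<6); eliminate defend C.
Only (route A, defend B) remains, with payoff 5.

5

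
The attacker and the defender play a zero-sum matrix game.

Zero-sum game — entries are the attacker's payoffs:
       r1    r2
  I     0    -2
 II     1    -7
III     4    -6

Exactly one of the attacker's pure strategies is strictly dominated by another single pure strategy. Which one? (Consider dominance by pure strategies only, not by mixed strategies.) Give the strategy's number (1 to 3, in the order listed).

2

Compare II with III: 4 > 1, -6 > -7.
So III strictly dominates II for the attacker; II is strictly dominated.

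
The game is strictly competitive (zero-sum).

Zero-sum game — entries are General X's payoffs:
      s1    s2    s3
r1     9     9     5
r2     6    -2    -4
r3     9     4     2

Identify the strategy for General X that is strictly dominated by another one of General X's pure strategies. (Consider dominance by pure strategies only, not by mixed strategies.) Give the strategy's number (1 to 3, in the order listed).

Compare r2 with r1: 9 > 6, 9 > -2, 5 > -4.
So r1 strictly dominates r2 for General X; r2 is strictly dominated.

2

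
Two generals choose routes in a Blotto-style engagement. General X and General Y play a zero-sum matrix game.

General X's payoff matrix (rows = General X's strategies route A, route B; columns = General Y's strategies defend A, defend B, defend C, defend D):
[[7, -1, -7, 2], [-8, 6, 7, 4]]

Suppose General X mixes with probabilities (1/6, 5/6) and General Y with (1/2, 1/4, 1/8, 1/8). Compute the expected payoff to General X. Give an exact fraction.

Against (1/2, 1/4, 1/8, 1/8), each row's expected payoff is route A: 21/8; route B: -9/8.
Taking the (1/6, 5/6)-weighted average: (1/6)·(21/8) + (5/6)·(-9/8) = -1/2.

-1/2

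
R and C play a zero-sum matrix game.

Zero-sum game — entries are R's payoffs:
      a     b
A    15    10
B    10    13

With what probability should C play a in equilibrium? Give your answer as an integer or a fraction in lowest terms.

3/8

Row minima are 10 and 10, so R's maximin is 10; column maxima are 15 and 13, so C's minimax is 13. These differ, so the equilibrium is in mixed strategies.
Let C play a with probability q. R is indifferent when 15q + 10(1−q) = 10q + 13(1−q), giving q = 3/8.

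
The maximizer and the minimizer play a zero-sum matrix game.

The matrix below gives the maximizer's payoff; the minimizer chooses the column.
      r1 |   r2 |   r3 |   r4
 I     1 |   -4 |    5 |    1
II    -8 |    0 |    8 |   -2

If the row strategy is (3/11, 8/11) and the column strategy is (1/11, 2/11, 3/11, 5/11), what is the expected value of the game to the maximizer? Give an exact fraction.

Against (1/11, 2/11, 3/11, 5/11), each row's expected payoff is I: 13/11; II: 6/11.
Taking the (3/11, 8/11)-weighted average: (3/11)·(13/11) + (8/11)·(6/11) = 87/121.

87/121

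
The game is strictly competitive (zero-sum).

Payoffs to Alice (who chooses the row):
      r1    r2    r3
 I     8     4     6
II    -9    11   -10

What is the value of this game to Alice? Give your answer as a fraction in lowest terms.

106/23

Column r1 is strictly dominated by r3 for Bob (it gives Alice more in every row).
The remaining 2×2 game on (I, II) × (r2, r3) has no saddle point. Let Alice play I with probability p; indifference gives 4p + 11(1−p) = 6p − 10(1−p), so p = 21/23.
Similarly Bob's optimal q on r2 is 16/23, and the value is 4·(16/23) + (6)·(7/23) = 106/23.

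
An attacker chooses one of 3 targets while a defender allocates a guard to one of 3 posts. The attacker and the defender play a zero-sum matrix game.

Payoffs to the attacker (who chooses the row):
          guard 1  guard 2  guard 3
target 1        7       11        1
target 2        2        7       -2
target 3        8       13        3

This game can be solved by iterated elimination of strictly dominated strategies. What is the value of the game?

3

Column guard 1 is strictly dominated by guard 3 for the defender (1<7, -2<2, 3<8); eliminate guard 1.
Column guard 2 is strictly dominated by guard 3 for the defender (1<11, -2<7, 3<13); eliminate guard 2.
Row target 1 is strictly dominated by row target 3 (3>1); eliminate target 1.
Row target 2 is strictly dominated by row target 3 (3>-2); eliminate target 2.
Only (target 3, guard 3) remains, with payoff 3.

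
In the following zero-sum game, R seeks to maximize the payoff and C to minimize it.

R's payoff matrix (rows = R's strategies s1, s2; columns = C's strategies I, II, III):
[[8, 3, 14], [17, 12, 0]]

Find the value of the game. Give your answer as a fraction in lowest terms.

Column I is strictly dominated by II for C (it gives R more in every row).
The remaining 2×2 game on (s1, s2) × (II, III) has no saddle point. Let R play s1 with probability p; indifference gives 3p + 12(1−p) = 14p, so p = 12/23.
Similarly C's optimal q on II is 14/23, and the value is 3·(14/23) + (14)·(9/23) = 168/23.

168/23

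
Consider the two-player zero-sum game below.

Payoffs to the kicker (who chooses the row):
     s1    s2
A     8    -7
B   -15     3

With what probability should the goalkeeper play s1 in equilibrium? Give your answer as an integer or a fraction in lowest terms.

10/33

Row minima are -7 and -15, so the kicker's maximin is -7; column maxima are 8 and 3, so the goalkeeper's minimax is 3. These differ, so the equilibrium is in mixed strategies.
Let the goalkeeper play s1 with probability q. The kicker is indifferent when 8q − 7(1−q) = −15q + 3(1−q), giving q = 10/33.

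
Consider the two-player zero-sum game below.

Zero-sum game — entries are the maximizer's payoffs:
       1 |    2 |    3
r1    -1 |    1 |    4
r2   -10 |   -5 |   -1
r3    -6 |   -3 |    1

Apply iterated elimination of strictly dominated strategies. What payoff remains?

Column 2 is strictly dominated by 1 for the minimizer (-1<1, -10<-5, -6<-3); eliminate 2.
Row r2 is strictly dominated by row r1 (-1>-10, 4>-1); eliminate r2.
Row r3 is strictly dominated by row r1 (-1>-6, 4>1); eliminate r3.
Column 3 is strictly dominated by 1 for the minimizer (-1<4); eliminate 3.
Only (r1, 1) remains, with payoff -1.

-1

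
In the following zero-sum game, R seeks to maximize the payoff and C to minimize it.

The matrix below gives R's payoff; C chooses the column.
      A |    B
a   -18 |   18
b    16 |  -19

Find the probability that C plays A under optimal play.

Row minima are -18 and -19, so R's maximin is -18; column maxima are 16 and 18, so C's minimax is 16. These differ, so the equilibrium is in mixed strategies.
Let C play A with probability q. R is indifferent when −18q + 18(1−q) = 16q − 19(1−q), giving q = 37/71.

37/71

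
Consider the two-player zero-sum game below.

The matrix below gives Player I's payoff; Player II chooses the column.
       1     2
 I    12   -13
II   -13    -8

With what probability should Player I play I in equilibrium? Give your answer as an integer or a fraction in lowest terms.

1/6

Row minima are -13 and -13, so Player I's maximin is -13; column maxima are 12 and -8, so Player II's minimax is -8. These differ, so the equilibrium is in mixed strategies.
Let Player I play I with probability p. Player II is indifferent when 12p − 13(1−p) = −13p − 8(1−p), giving p = 1/6.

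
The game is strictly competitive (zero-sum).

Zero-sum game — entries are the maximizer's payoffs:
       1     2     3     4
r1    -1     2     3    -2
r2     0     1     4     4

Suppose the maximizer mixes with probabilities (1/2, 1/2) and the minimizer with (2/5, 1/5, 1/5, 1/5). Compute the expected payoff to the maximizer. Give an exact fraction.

1

Against (2/5, 1/5, 1/5, 1/5), each row's expected payoff is r1: 1/5; r2: 9/5.
Taking the (1/2, 1/2)-weighted average: (1/2)·(1/5) + (1/2)·(9/5) = 1.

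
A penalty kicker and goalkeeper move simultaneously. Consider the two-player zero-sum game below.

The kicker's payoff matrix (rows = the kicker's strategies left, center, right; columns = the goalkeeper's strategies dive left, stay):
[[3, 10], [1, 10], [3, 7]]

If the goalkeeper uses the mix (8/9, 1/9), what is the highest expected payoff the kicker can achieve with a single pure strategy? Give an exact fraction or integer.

left: (3)·(8/9) + (10)·(1/9) = 34/9.
center: (1)·(8/9) + (10)·(1/9) = 2.
right: (3)·(8/9) + (7)·(1/9) = 31/9.
The best pure response is left with expected payoff 34/9.

34/9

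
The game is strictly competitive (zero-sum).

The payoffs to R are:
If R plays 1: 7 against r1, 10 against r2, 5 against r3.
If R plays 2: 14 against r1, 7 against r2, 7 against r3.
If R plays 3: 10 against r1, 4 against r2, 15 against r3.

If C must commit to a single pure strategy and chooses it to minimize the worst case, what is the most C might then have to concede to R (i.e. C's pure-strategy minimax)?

The worst case (largest entry) in each column is r1: 14, r2: 10, r3: 15.
The best (smallest) of these is 10.

10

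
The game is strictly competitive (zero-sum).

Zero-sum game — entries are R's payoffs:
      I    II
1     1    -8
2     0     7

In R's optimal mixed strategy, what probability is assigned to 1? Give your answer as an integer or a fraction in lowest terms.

Row minima are -8 and 0, so R's maximin is 0; column maxima are 1 and 7, so C's minimax is 1. These differ, so the equilibrium is in mixed strategies.
Let R play 1 with probability p. C is indifferent when p = −8p + 7(1−p), giving p = 7/16.

7/16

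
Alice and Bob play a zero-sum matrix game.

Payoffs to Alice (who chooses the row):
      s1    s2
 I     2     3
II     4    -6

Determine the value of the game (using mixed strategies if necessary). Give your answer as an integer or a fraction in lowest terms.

24/11

Row minima are 2 and -6, so Alice's maximin is 2; column maxima are 4 and 3, so Bob's minimax is 3. These differ, so the equilibrium is in mixed strategies.
Let Alice play I with probability p. Bob is indifferent when 2p + 4(1−p) = 3p − 6(1−p), giving p = 10/11.
Let Bob play s1 with probability q. Alice is indifferent when 2q + 3(1−q) = 4q − 6(1−q), giving q = 9/11.
The value is 2·(9/11) + (3)·(2/11) = 24/11.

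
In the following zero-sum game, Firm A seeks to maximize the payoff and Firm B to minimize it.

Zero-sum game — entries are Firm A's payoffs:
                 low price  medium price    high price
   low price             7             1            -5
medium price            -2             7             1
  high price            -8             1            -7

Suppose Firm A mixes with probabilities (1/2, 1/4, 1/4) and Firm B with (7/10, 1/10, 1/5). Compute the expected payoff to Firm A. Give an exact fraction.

Against (7/10, 1/10, 1/5), each row's expected payoff is low price: 4; medium price: -1/2; high price: -69/10.
Taking the (1/2, 1/4, 1/4)-weighted average: (1/2)·(4) + (1/4)·(-1/2) + (1/4)·(-69/10) = 3/20.

3/20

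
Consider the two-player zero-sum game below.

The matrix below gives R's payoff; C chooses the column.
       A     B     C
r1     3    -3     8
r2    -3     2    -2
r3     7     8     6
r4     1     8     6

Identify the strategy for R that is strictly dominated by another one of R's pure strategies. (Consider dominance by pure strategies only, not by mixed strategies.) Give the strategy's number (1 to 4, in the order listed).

Compare r2 with r3: 7 > -3, 8 > 2, 6 > -2.
So r3 strictly dominates r2 for R; r2 is strictly dominated.

2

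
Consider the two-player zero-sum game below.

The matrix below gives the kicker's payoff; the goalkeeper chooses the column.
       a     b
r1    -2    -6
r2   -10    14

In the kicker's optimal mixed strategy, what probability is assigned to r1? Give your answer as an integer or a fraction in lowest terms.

6/7

Row minima are -6 and -10, so the kicker's maximin is -6; column maxima are -2 and 14, so the goalkeeper's minimax is -2. These differ, so the equilibrium is in mixed strategies.
Let the kicker play r1 with probability p. The goalkeeper is indifferent when −2p − 10(1−p) = −6p + 14(1−p), giving p = 6/7.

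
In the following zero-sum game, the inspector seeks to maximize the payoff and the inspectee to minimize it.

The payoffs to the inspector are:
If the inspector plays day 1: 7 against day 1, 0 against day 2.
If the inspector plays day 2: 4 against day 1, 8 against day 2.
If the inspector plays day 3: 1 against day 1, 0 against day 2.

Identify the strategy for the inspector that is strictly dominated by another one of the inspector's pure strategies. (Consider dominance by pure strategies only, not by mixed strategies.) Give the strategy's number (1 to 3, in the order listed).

3

Compare day 3 with day 2: 4 > 1, 8 > 0.
So day 2 strictly dominates day 3 for the inspector; day 3 is strictly dominated.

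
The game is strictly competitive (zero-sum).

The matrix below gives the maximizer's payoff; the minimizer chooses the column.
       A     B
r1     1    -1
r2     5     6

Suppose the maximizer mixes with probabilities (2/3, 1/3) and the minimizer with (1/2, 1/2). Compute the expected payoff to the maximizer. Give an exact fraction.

11/6

Against (1/2, 1/2), each row's expected payoff is r1: 0; r2: 11/2.
Taking the (2/3, 1/3)-weighted average: (2/3)·(0) + (1/3)·(11/2) = 11/6.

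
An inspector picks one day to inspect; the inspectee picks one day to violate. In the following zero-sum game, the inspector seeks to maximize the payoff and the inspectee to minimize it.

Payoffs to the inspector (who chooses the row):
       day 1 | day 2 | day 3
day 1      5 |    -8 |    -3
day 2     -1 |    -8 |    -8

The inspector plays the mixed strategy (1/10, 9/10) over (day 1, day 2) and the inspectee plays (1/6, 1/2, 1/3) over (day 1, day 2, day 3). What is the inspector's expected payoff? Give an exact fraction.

-197/30

Against (1/6, 1/2, 1/3), each row's expected payoff is day 1: -25/6; day 2: -41/6.
Taking the (1/10, 9/10)-weighted average: (1/10)·(-25/6) + (9/10)·(-41/6) = -197/30.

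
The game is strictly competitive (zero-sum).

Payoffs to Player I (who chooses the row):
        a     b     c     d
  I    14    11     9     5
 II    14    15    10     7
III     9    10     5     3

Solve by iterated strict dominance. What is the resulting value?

7

Column c is strictly dominated by d for Player II (5<9, 7<10, 3<5); eliminate c.
Column a is strictly dominated by d for Player II (5<14, 7<14, 3<9); eliminate a.
Column b is strictly dominated by d for Player II (5<11, 7<15, 3<10); eliminate b.
Row I is strictly dominated by row II (7>5); eliminate I.
Row III is strictly dominated by row II (7>3); eliminate III.
Only (II, d) remains, with payoff 7.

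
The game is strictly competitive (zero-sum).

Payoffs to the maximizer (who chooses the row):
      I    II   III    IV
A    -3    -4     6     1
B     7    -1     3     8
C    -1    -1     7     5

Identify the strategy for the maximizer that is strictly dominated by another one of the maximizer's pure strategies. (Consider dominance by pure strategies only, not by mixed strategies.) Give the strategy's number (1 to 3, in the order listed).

1

Compare A with C: -1 > -3, -1 > -4, 7 > 6, 5 > 1.
So C strictly dominates A for the maximizer; A is strictly dominated.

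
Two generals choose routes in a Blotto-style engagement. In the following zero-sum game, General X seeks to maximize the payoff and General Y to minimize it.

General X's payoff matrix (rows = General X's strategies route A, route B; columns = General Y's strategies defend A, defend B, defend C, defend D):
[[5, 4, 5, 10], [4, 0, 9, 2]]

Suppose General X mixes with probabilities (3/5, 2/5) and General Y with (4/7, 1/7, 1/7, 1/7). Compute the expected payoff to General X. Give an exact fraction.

171/35

Against (4/7, 1/7, 1/7, 1/7), each row's expected payoff is route A: 39/7; route B: 27/7.
Taking the (3/5, 2/5)-weighted average: (3/5)·(39/7) + (2/5)·(27/7) = 171/35.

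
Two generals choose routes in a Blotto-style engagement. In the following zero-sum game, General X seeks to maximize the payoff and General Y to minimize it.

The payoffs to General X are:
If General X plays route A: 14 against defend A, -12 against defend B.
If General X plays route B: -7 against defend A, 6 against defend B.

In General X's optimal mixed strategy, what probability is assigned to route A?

Row minima are -12 and -7, so General X's maximin is -7; column maxima are 14 and 6, so General Y's minimax is 6. These differ, so the equilibrium is in mixed strategies.
Let General X play route A with probability p. General Y is indifferent when 14p − 7(1−p) = −12p + 6(1−p), giving p = 1/3.

1/3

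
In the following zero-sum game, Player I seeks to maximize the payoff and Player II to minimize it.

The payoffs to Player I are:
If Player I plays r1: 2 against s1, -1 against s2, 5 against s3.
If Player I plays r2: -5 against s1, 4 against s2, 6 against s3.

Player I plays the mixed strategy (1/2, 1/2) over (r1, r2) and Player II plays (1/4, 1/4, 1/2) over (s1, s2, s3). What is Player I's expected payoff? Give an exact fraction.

Against (1/4, 1/4, 1/2), each row's expected payoff is r1: 11/4; r2: 11/4.
Taking the (1/2, 1/2)-weighted average: (1/2)·(11/4) + (1/2)·(11/4) = 11/4.

11/4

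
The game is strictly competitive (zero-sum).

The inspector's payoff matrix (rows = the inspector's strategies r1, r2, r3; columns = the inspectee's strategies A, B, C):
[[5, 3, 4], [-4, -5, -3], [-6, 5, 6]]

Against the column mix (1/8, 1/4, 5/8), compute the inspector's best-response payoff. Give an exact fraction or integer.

r1: (5)·(1/8) + (3)·(1/4) + (4)·(5/8) = 31/8.
r2: (-4)·(1/8) + (-5)·(1/4) + (-3)·(5/8) = -29/8.
r3: (-6)·(1/8) + (5)·(1/4) + (6)·(5/8) = 17/4.
The best pure response is r3 with expected payoff 17/4.

17/4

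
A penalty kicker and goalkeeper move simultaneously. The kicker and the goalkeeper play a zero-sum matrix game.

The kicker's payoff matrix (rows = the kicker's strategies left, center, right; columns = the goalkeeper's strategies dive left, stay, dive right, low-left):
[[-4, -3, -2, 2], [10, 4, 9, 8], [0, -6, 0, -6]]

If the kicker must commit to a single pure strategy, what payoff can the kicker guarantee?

The worst-case payoff for each row is left: -4, center: 4, right: -6.
The best of these is 4.

4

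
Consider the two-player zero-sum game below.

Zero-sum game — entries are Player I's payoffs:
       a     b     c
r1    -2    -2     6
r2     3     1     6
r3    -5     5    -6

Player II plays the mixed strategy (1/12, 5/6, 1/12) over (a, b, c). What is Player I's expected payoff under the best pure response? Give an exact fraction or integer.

r1: (-2)·(1/12) + (-2)·(5/6) + (6)·(1/12) = -4/3.
r2: (3)·(1/12) + (1)·(5/6) + (6)·(1/12) = 19/12.
r3: (-5)·(1/12) + (5)·(5/6) + (-6)·(1/12) = 13/4.
The best pure response is r3 with expected payoff 13/4.

13/4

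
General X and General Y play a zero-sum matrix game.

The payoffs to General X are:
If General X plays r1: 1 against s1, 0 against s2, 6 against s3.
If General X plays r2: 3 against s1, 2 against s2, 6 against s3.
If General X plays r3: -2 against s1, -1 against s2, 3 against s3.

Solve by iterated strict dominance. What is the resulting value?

2

Column s3 is strictly dominated by s1 for General Y (1<6, 3<6, -2<3); eliminate s3.
Row r1 is strictly dominated by row r2 (3>1, 2>0); eliminate r1.
Row r3 is strictly dominated by row r2 (3>-2, 2>-1); eliminate r3.
Column s1 is strictly dominated by s2 for General Y (2<3); eliminate s1.
Only (r2, s2) remains, with payoff 2.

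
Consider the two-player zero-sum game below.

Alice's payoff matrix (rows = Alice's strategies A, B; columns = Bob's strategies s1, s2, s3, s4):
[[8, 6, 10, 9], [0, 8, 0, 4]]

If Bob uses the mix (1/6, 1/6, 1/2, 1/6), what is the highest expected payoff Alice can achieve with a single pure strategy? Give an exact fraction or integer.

53/6

A: (8)·(1/6) + (6)·(1/6) + (10)·(1/2) + (9)·(1/6) = 53/6.
B: (0)·(1/6) + (8)·(1/6) + (0)·(1/2) + (4)·(1/6) = 2.
The best pure response is A with expected payoff 53/6.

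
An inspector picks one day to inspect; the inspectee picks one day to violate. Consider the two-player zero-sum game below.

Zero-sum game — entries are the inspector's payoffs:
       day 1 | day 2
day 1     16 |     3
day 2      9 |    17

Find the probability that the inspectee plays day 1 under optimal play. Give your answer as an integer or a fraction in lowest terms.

Row minima are 3 and 9, so the inspector's maximin is 9; column maxima are 16 and 17, so the inspectee's minimax is 16. These differ, so the equilibrium is in mixed strategies.
Let the inspectee play day 1 with probability q. The inspector is indifferent when 16q + 3(1−q) = 9q + 17(1−q), giving q = 2/3.

2/3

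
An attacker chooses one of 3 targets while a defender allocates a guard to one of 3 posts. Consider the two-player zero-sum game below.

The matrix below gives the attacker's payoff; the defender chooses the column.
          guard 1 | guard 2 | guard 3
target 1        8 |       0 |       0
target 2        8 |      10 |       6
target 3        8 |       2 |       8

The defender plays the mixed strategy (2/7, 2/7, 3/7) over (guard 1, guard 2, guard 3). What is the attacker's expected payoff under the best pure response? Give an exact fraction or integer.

54/7

target 1: (8)·(2/7) + (0)·(2/7) + (0)·(3/7) = 16/7.
target 2: (8)·(2/7) + (10)·(2/7) + (6)·(3/7) = 54/7.
target 3: (8)·(2/7) + (2)·(2/7) + (8)·(3/7) = 44/7.
The best pure response is target 2 with expected payoff 54/7.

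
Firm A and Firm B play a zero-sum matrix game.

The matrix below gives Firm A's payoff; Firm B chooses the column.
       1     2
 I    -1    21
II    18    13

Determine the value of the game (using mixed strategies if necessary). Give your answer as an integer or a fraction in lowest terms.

391/27

Row minima are -1 and 13, so Firm A's maximin is 13; column maxima are 18 and 21, so Firm B's minimax is 18. These differ, so the equilibrium is in mixed strategies.
Let Firm A play I with probability p. Firm B is indifferent when −p + 18(1−p) = 21p + 13(1−p), giving p = 5/27.
Let Firm B play 1 with probability q. Firm A is indifferent when −q + 21(1−q) = 18q + 13(1−q), giving q = 8/27.
The value is -1·(8/27) + (21)·(19/27) = 391/27.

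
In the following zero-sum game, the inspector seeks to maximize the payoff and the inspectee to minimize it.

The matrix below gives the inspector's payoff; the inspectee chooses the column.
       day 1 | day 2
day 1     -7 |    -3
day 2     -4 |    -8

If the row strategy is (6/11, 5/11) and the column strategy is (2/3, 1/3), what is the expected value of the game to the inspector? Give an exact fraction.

-182/33

Against (2/3, 1/3), each row's expected payoff is day 1: -17/3; day 2: -16/3.
Taking the (6/11, 5/11)-weighted average: (6/11)·(-17/3) + (5/11)·(-16/3) = -182/33.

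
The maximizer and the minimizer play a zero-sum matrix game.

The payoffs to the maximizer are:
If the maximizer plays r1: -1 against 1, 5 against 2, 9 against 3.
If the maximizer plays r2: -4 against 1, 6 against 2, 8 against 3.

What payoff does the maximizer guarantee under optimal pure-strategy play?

-1

Row minima: -1, -4 → the maximizer's maximin is -1.
Column maxima: -1, 6, 9 → the minimizer's minimax is -1.
They coincide at (r1, 1), so the value is -1.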